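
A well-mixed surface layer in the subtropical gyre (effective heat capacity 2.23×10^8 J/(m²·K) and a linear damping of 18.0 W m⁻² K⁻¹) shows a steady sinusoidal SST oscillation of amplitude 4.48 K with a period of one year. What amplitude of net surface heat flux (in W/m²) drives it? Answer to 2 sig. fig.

210

Areal heat capacity C = 2.23×10^8 J/(m²·K) (given).
ω = 2π / 3.15×10^7 s = 1.99×10^-7 s⁻¹.
√((Cω)² + λ²) = √((44.4)² + 18.0²) = 47.9 W/(m²·K).
F₀ = A × √((Cω)²+λ²) = 4.48 × 47.9 = 215 W/m².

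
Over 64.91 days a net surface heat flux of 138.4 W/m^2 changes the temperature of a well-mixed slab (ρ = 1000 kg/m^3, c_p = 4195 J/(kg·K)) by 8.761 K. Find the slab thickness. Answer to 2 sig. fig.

Heat input Q = F Δt = 138.4 × 5.61×10^6 s = 7.76×10^8 J/m².
Required areal heat capacity C = Q / ΔT = 8.86×10^7 J/(m²·K).
Depth D = C / (ρ c_p) = 8.86×10^7 / (1000 × 4195) = 21.1 m.

21 m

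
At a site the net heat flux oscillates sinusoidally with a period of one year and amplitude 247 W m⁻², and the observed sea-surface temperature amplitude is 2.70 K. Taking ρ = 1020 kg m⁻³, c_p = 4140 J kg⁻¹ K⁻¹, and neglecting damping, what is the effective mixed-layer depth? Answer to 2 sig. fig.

ω = 2π / 3.15×10^7 s = 1.99×10^-7 s⁻¹.
Required C = F₀ / (A ω) = 247 / (2.70 × 1.99×10^-7) = 4.59×10^8 J/(m²·K).
D = C / (ρ c_p) = 4.59×10^8 / (1020 × 4140) = 109 m.

110 m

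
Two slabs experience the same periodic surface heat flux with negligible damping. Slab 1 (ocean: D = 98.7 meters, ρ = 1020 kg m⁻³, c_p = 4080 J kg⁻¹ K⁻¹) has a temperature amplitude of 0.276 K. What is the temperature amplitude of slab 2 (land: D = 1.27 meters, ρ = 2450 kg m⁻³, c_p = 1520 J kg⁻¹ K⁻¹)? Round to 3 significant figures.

C_ocean = 4.11×10^8 J/(m²·K); C_land = 4.73×10^6 J/(m²·K).
A ∝ 1/C ⇒ A_land = A_ocean × C_ocean/C_land = 0.276 × 86.8 = 24.0 K.

24.0 K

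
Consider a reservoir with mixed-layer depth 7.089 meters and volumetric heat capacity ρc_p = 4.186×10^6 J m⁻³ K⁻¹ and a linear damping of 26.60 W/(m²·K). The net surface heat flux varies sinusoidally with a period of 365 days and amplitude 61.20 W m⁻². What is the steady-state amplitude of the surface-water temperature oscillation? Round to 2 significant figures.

Areal heat capacity C = ρc_p × D = 4.186×10^6 × 7.089 = 2.97×10^7 J/(m²·K).
Angular frequency ω = 2π / T = 2π / 3.15×10^7 s = 1.99×10^-7 s⁻¹.
√((Cω)² + λ²) = √((5.91)² + 26.60²) = 27.2 W/(m²·K).
Amplitude A = F₀ / √((Cω)²+λ²) = 61.20 / 27.2 = 2.25 K.

2.2 K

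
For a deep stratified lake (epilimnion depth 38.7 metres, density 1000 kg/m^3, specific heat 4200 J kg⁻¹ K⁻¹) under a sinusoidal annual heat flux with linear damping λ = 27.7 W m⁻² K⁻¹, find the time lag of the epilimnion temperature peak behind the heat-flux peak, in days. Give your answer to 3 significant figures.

50.1 days

Areal heat capacity C = ρ c_p D = 1000 × 4200 × 38.7 = 1.63×10^8 J/(m²·K).
ω = 2π / 3.15×10^7 s = 1.99×10^-7 s⁻¹.
Phase lag φ = arctan(Cω/λ) = arctan(32.4/27.7) = 0.863 rad.
Time lag = φ / ω = 0.863 / 1.99×10^-7 = 4.33×10^6 s = 50.1 days.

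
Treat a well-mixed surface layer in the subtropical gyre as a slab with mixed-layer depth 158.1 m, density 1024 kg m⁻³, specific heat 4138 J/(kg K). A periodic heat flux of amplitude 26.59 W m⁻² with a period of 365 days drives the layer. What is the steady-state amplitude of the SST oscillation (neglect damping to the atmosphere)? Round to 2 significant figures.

0.20 K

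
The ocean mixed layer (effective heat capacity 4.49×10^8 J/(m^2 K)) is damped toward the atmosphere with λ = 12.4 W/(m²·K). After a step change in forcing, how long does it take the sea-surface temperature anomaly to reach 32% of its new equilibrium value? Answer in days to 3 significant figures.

Areal heat capacity C = 4.49×10^8 J/(m^2 K) (given).
τ = C / λ = 4.49×10^8 / 12.4 = 3.62×10^7 s.
Fraction reached: 1 − e^(−t/τ) = 0.32 ⇒ t = −τ ln(1 − 0.32) = τ × 0.386.
t = 1.40×10^7 s = 162 days.

162 days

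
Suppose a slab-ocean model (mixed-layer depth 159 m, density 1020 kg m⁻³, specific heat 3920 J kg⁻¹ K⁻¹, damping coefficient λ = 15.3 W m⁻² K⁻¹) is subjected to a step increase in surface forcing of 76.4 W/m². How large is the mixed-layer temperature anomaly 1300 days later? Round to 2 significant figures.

Areal heat capacity C = ρ c_p D = 1020 × 3920 × 159 = 6.36×10^8 J m⁻² K⁻¹.
τ = C / λ = 6.36×10^8 / 15.3 = 4.16×10^7 s.
Equilibrium anomaly ΔT_eq = F / λ = 76.4 / 15.3 = 4.99 K.
t = 1300 days = 1.12×10^8 s, so t/τ = 2.70.
ΔT(t) = ΔT_eq (1 − e^(−t/τ)) = 4.99 × (1 − e^−2.70) = 4.66 K.

4.7 K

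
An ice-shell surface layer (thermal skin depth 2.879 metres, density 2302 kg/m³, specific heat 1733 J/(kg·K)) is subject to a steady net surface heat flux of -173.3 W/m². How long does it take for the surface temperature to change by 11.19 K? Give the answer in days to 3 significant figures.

Areal heat capacity C = ρ c_p D = 2302 × 1733 × 2.879 = 1.15×10^7 J m⁻² K⁻¹.
Time required: Δt = C ΔT / F = 1.15×10^7 × -11.19 / -173.3 = 7.42×10^5 s.
In days: 7.42×10^5 s / (86400 s/day) = 8.58 days.

8.58 days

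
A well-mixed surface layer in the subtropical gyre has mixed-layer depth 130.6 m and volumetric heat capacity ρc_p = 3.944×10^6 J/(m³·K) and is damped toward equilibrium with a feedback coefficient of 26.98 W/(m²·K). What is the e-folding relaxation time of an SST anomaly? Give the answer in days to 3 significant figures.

221 days

Areal heat capacity C = ρc_p × D = 3.944×10^6 × 130.6 = 5.15×10^8 J/(m^2 K).
Relaxation time τ = C / λ = 5.15×10^8 / 26.98 = 1.91×10^7 s.
In days: 1.91×10^7 s / (86400 s/day) = 221 days.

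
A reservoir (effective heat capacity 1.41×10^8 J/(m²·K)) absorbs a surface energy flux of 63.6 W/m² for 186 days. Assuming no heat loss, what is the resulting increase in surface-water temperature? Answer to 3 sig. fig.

7.25 K

Areal heat capacity C = 1.41×10^8 J/(m²·K) (given).
Net heat input Q = F Δt = 63.6 × (186 days × 86400 s/day) = 1.02×10^9 J/m².
ΔT = Q / C = 1.02×10^9 / 1.41×10^8 = 7.25 K.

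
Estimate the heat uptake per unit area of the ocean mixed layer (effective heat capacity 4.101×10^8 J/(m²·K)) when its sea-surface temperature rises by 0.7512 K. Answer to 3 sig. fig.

Areal heat capacity C = 4.101×10^8 J/(m²·K) (given).
ΔQ = C ΔT = 4.10×10^8 × 0.7512 = 3.08×10^8 J/m².

3.08×10^8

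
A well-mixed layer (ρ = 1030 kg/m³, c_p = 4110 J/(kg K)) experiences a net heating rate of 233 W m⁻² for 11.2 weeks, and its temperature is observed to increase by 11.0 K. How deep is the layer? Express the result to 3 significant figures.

33.9 m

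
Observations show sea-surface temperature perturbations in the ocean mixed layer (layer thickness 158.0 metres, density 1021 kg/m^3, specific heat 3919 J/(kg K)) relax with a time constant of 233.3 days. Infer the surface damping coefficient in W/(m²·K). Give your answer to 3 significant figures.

Areal heat capacity C = ρ c_p D = 1021 × 3919 × 158.0 = 6.32×10^8 J/(m^2 K).
τ = 233.3 days = 2.02×10^7 s.
λ = C / τ = 6.32×10^8 / 2.02×10^7 = 31.4 W/(m²·K).

31.4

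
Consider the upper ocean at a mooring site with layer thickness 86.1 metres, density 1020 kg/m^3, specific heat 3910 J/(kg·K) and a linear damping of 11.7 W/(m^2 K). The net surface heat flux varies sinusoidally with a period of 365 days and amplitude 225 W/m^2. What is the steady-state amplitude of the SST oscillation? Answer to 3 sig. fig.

Areal heat capacity C = ρ c_p D = 1020 × 3910 × 86.1 = 3.43×10^8 J/(m^2 K).
Angular frequency ω = 2π / T = 2π / 3.15×10^7 s = 1.99×10^-7 s⁻¹.
√((Cω)² + λ²) = √((68.4)² + 11.7²) = 69.4 W/(m²·K).
Amplitude A = F₀ / √((Cω)²+λ²) = 225 / 69.4 = 3.24 K.

3.24 K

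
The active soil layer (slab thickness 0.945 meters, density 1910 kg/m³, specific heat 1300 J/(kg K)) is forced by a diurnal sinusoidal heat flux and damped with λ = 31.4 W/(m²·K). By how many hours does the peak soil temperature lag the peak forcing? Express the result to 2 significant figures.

5.3 hours

Areal heat capacity C = ρ c_p D = 1910 × 1300 × 0.945 = 2.35×10^6 J/(m²·K).
ω = 2π / 86400 s = 7.27×10^-5 s⁻¹.
Phase lag φ = arctan(Cω/λ) = arctan(171/31.4) = 1.39 rad.
Time lag = φ / ω = 1.39 / 7.27×10^-5 = 19100 s = 5.30 hours.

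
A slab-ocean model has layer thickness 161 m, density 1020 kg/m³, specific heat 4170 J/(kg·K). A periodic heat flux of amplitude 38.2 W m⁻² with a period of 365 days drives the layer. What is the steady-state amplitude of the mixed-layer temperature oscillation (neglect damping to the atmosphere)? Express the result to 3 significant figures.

Areal heat capacity C = ρ c_p D = 1020 × 4170 × 161 = 6.85×10^8 J m⁻² K⁻¹.
Angular frequency ω = 2π / T = 2π / 3.15×10^7 s = 1.99×10^-7 s⁻¹.
Cω = 6.85×10^8 × 1.99×10^-7 = 136 W/(m²·K).
Amplitude A = F₀ / (Cω) = 38.2 / 136 = 0.280 K.

0.280 K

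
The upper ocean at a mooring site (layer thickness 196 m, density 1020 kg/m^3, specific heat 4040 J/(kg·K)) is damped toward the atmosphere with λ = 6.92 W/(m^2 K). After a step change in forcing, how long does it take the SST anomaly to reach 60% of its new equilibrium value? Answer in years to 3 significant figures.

Areal heat capacity C = ρ c_p D = 1020 × 4040 × 196 = 8.08×10^8 J/(m^2 K).
τ = C / λ = 8.08×10^8 / 6.92 = 1.17×10^8 s.
Fraction reached: 1 − e^(−t/τ) = 0.60 ⇒ t = −τ ln(1 − 0.60) = τ × 0.916.
t = 1.07×10^8 s = 3.39 years.

3.39 years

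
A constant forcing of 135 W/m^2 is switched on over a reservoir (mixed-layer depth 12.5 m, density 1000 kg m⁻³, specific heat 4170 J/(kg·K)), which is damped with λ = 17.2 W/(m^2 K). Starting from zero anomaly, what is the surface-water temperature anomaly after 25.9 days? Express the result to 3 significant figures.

4.10 K

Areal heat capacity C = ρ c_p D = 1000 × 4170 × 12.5 = 5.21×10^7 J/(m^2 K).
τ = C / λ = 5.21×10^7 / 17.2 = 3.03×10^6 s.
Equilibrium anomaly ΔT_eq = F / λ = 135 / 17.2 = 7.85 K.
t = 25.9 days = 2.24×10^6 s, so t/τ = 0.738.
ΔT(t) = ΔT_eq (1 − e^(−t/τ)) = 7.85 × (1 − e^−0.738) = 4.10 K.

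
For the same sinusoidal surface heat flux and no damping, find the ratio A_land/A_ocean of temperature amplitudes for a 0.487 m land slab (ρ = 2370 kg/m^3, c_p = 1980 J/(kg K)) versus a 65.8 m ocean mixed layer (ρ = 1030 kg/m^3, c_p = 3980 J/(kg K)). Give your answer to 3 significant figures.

C_ocean = 1030 × 3980 × 65.8 = 2.70×10^8 J/(m²·K).
C_land = 2370 × 1980 × 0.487 = 2.29×10^6 J/(m²·K).
Undamped amplitude ∝ 1/C, so A_land/A_ocean = C_ocean/C_land = 118.

118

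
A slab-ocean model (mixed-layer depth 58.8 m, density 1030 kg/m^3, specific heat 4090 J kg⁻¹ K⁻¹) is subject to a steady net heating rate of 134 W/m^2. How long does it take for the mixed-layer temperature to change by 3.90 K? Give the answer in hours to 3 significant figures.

2000 hours

Areal heat capacity C = ρ c_p D = 1030 × 4090 × 58.8 = 2.48×10^8 J/(m²·K).
Time required: Δt = C ΔT / F = 2.48×10^8 × 3.90 / 134 = 7.21×10^6 s.
In hours: 7.21×10^6 s / (3600 s/hour) = 2000 hours.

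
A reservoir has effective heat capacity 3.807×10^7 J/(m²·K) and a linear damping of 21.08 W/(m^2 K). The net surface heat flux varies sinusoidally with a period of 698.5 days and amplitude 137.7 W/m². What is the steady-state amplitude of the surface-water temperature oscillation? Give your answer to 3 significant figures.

Areal heat capacity C = 3.807×10^7 J/(m²·K) (given).
Angular frequency ω = 2π / T = 2π / 6.04×10^7 s = 1.04×10^-7 s⁻¹.
√((Cω)² + λ²) = √((3.96)² + 21.08²) = 21.4 W/(m²·K).
Amplitude A = F₀ / √((Cω)²+λ²) = 137.7 / 21.4 = 6.42 K.

6.42 K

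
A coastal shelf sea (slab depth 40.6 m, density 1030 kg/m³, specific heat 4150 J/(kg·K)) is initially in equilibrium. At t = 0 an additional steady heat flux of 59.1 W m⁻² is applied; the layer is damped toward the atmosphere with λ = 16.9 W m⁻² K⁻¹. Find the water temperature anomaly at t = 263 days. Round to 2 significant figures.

3.1 K

Areal heat capacity C = ρ c_p D = 1030 × 4150 × 40.6 = 1.74×10^8 J/(m^2 K).
τ = C / λ = 1.74×10^8 / 16.9 = 1.03×10^7 s.
Equilibrium anomaly ΔT_eq = F / λ = 59.1 / 16.9 = 3.50 K.
t = 263 days = 2.27×10^7 s, so t/τ = 2.21.
ΔT(t) = ΔT_eq (1 − e^(−t/τ)) = 3.50 × (1 − e^−2.21) = 3.11 K.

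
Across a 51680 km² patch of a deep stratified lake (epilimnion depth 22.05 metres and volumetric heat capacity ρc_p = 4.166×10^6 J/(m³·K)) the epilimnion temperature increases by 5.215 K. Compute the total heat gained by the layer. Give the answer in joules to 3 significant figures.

Areal heat capacity C = ρc_p × D = 4.166×10^6 × 22.05 = 9.19×10^7 J/(m²·K).
Heat per unit area: q = C ΔT = 9.19×10^7 × 5.215 = 4.79×10^8 J/m².
Total heat: Q = q × A = 4.79×10^8 × (51680 × 10⁶ m²) = 2.48×10^19 J.

2.48×10^19 J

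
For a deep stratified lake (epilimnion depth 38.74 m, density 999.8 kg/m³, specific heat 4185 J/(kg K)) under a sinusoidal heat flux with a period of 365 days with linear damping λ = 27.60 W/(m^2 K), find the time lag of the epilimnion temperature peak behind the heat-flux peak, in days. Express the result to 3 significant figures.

50.2 days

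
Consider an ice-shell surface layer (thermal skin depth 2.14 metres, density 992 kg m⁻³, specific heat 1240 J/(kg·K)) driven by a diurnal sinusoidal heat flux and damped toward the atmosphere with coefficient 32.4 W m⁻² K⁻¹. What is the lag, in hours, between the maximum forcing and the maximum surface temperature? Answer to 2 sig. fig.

Areal heat capacity C = ρ c_p D = 992 × 1240 × 2.14 = 2.63×10^6 J/(m²·K).
ω = 2π / 86400 s = 7.27×10^-5 s⁻¹.
Phase lag φ = arctan(Cω/λ) = arctan(191/32.4) = 1.40 rad.
Time lag = φ / ω = 1.40 / 7.27×10^-5 = 19300 s = 5.36 hours.

5.4 hours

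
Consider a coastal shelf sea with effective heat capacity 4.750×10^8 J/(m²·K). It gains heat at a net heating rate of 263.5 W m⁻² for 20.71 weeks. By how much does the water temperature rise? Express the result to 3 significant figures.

6.95 K

Areal heat capacity C = 4.750×10^8 J/(m²·K) (given).
Net heat input Q = F Δt = 263.5 × (20.71 weeks × 6.048×10^5 s/week) = 3.30×10^9 J/m².
ΔT = Q / C = 3.30×10^9 / 4.75×10^8 = 6.95 K.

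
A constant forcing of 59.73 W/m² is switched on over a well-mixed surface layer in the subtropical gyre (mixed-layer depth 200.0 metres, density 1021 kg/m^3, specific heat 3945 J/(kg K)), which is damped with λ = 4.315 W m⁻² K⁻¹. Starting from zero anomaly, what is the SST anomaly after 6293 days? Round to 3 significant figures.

Areal heat capacity C = ρ c_p D = 1021 × 3945 × 200.0 = 8.06×10^8 J m⁻² K⁻¹.
τ = C / λ = 8.06×10^8 / 4.315 = 1.87×10^8 s.
Equilibrium anomaly ΔT_eq = F / λ = 59.73 / 4.315 = 13.8 K.
t = 6293 days = 5.44×10^8 s, so t/τ = 2.91.
ΔT(t) = ΔT_eq (1 − e^(−t/τ)) = 13.8 × (1 − e^−2.91) = 13.1 K.

13.1 K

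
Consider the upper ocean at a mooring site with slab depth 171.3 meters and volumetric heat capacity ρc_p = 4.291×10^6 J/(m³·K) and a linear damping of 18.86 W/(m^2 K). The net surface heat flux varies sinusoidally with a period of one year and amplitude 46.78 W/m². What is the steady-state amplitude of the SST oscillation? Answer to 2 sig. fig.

0.32 K

Areal heat capacity C = ρc_p × D = 4.291×10^6 × 171.3 = 7.35×10^8 J m⁻² K⁻¹.
Angular frequency ω = 2π / T = 2π / 3.15×10^7 s = 1.99×10^-7 s⁻¹.
√((Cω)² + λ²) = √((146)² + 18.86²) = 148 W/(m²·K).
Amplitude A = F₀ / √((Cω)²+λ²) = 46.78 / 148 = 0.317 K.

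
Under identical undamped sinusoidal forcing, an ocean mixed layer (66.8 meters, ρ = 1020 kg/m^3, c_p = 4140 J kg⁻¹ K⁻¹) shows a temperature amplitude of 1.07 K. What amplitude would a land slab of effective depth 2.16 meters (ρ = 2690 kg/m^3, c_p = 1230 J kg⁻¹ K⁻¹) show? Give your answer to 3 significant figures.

42.2 K

C_ocean = 2.82×10^8 J/(m²·K); C_land = 7.15×10^6 J/(m²·K).
A ∝ 1/C ⇒ A_land = A_ocean × C_ocean/C_land = 1.07 × 39.5 = 42.2 K.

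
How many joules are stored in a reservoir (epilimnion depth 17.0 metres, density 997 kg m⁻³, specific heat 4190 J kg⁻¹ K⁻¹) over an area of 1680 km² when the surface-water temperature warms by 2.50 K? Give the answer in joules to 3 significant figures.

Areal heat capacity C = ρ c_p D = 997 × 4190 × 17.0 = 7.10×10^7 J/(m²·K).
Heat per unit area: q = C ΔT = 7.10×10^7 × 2.50 = 1.78×10^8 J/m².
Total heat: Q = q × A = 1.78×10^8 × (1680 × 10⁶ m²) = 2.98×10^17 J.

2.98×10^17 J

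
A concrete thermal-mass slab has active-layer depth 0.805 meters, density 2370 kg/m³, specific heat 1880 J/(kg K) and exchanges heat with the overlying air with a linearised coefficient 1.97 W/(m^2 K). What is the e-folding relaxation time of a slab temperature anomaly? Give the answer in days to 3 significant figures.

21.1 days

Areal heat capacity C = ρ c_p D = 2370 × 1880 × 0.805 = 3.59×10^6 J/(m^2 K).
Relaxation time τ = C / λ = 3.59×10^6 / 1.97 = 1.82×10^6 s.
In days: 1.82×10^6 s / (86400 s/day) = 21.1 days.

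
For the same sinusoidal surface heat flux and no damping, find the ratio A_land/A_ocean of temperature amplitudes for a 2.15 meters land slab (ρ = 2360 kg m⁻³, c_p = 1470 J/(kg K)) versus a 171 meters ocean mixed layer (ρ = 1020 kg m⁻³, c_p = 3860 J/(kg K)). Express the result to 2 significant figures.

C_ocean = 1020 × 3860 × 171 = 6.73×10^8 J/(m²·K).
C_land = 2360 × 1470 × 2.15 = 7.46×10^6 J/(m²·K).
Undamped amplitude ∝ 1/C, so A_land/A_ocean = C_ocean/C_land = 90.3.

90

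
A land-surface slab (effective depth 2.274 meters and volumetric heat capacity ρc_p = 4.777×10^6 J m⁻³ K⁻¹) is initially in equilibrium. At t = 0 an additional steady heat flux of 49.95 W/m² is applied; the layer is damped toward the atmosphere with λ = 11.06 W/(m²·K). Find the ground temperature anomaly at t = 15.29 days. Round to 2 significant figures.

Areal heat capacity C = ρc_p × D = 4.777×10^6 × 2.274 = 1.09×10^7 J m⁻² K⁻¹.
τ = C / λ = 1.09×10^7 / 11.06 = 9.82×10^5 s.
Equilibrium anomaly ΔT_eq = F / λ = 49.95 / 11.06 = 4.52 K.
t = 15.29 days = 1.32×10^6 s, so t/τ = 1.35.
ΔT(t) = ΔT_eq (1 − e^(−t/τ)) = 4.52 × (1 − e^−1.35) = 3.34 K.

3.3 K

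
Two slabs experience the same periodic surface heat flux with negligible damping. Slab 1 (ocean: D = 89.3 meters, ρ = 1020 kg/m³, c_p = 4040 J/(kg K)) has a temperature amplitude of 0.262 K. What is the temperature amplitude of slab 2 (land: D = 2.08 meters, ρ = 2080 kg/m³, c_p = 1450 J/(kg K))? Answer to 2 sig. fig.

C_ocean = 3.68×10^8 J/(m²·K); C_land = 6.27×10^6 J/(m²·K).
A ∝ 1/C ⇒ A_land = A_ocean × C_ocean/C_land = 0.262 × 58.7 = 15.4 K.

15 K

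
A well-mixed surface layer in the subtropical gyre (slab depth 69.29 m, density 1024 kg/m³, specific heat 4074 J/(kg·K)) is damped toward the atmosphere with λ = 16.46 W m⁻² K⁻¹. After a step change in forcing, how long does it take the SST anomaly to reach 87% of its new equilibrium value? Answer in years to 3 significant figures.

1.14 years

Areal heat capacity C = ρ c_p D = 1024 × 4074 × 69.29 = 2.89×10^8 J/(m^2 K).
τ = C / λ = 2.89×10^8 / 16.46 = 1.76×10^7 s.
Fraction reached: 1 − e^(−t/τ) = 0.87 ⇒ t = −τ ln(1 − 0.87) = τ × 2.04.
t = 3.58×10^7 s = 1.14 years.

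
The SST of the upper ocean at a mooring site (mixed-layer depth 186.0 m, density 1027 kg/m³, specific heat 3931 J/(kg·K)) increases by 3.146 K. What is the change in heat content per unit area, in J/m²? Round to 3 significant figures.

Areal heat capacity C = ρ c_p D = 1027 × 3931 × 186.0 = 7.51×10^8 J m⁻² K⁻¹.
ΔQ = C ΔT = 7.51×10^8 × 3.146 = 2.36×10^9 J/m².

2.36×10^9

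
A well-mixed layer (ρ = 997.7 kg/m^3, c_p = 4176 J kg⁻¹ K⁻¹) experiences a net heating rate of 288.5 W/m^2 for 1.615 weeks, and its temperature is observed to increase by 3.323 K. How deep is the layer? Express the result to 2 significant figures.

Heat input Q = F Δt = 288.5 × 9.77×10^5 s = 2.82×10^8 J/m².
Required areal heat capacity C = Q / ΔT = 8.48×10^7 J/(m²·K).
Depth D = C / (ρ c_p) = 8.48×10^7 / (997.7 × 4176) = 20.4 m.

20 m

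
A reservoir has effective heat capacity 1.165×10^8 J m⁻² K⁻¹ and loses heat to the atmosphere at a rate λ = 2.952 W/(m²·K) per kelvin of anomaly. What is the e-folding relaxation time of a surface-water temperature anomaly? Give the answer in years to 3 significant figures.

Areal heat capacity C = 1.165×10^8 J m⁻² K⁻¹ (given).
Relaxation time τ = C / λ = 1.16×10^8 / 2.952 = 3.95×10^7 s.
In years: 3.95×10^7 s / (3.156×10^7 s/year) = 1.25 years.

1.25 years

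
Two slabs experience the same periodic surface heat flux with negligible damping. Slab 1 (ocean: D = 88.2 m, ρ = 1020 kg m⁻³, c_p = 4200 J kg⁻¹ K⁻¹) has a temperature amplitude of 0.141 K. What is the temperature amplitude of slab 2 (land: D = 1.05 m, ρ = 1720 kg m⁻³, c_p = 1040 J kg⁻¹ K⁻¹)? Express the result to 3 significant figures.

28.4 K

C_ocean = 3.78×10^8 J/(m²·K); C_land = 1.88×10^6 J/(m²·K).
A ∝ 1/C ⇒ A_land = A_ocean × C_ocean/C_land = 0.141 × 201 = 28.4 K.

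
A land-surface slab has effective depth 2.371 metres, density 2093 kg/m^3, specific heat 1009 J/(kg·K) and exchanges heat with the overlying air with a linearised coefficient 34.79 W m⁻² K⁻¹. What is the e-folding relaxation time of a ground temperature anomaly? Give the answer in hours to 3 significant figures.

40.0 hours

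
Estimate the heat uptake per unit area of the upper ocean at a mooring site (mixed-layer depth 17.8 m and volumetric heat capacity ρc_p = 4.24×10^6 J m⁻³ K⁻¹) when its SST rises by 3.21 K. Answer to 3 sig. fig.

2.42×10^8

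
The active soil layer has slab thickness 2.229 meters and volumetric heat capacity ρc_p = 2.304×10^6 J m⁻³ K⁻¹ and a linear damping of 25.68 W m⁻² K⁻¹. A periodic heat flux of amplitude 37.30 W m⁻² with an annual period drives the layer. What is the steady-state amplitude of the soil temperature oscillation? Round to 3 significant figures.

1.45 K

Areal heat capacity C = ρc_p × D = 2.304×10^6 × 2.229 = 5.14×10^6 J/(m²·K).
Angular frequency ω = 2π / T = 2π / 3.15×10^7 s = 1.99×10^-7 s⁻¹.
√((Cω)² + λ²) = √((1.02)² + 25.68²) = 25.7 W/(m²·K).
Amplitude A = F₀ / √((Cω)²+λ²) = 37.30 / 25.7 = 1.45 K.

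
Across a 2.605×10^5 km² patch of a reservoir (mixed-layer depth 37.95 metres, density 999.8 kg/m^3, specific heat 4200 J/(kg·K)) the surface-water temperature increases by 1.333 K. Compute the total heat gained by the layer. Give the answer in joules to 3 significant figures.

Areal heat capacity C = ρ c_p D = 999.8 × 4200 × 37.95 = 1.59×10^8 J m⁻² K⁻¹.
Heat per unit area: q = C ΔT = 1.59×10^8 × 1.333 = 2.12×10^8 J/m².
Total heat: Q = q × A = 2.12×10^8 × (2.605×10^5 × 10⁶ m²) = 5.53×10^19 J.

5.53×10^19 J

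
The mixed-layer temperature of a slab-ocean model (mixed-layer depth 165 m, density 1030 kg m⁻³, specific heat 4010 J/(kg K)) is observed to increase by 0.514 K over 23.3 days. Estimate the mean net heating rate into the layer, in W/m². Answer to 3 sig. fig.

Areal heat capacity C = ρ c_p D = 1030 × 4010 × 165 = 6.81×10^8 J/(m²·K).
Required heat per unit area: Q = C ΔT = 6.81×10^8 × 0.514 = 3.50×10^8 J/m².
Flux F = Q / Δt = 3.50×10^8 / 2.01×10^6 s = 174 W/m².

174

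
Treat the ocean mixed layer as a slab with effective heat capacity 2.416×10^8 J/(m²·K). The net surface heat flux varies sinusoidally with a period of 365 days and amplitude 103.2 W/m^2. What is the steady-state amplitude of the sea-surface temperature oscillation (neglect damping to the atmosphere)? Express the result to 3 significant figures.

2.14 K

Areal heat capacity C = 2.416×10^8 J/(m²·K) (given).
Angular frequency ω = 2π / T = 2π / 3.15×10^7 s = 1.99×10^-7 s⁻¹.
Cω = 2.42×10^8 × 1.99×10^-7 = 48.1 W/(m²·K).
Amplitude A = F₀ / (Cω) = 103.2 / 48.1 = 2.14 K.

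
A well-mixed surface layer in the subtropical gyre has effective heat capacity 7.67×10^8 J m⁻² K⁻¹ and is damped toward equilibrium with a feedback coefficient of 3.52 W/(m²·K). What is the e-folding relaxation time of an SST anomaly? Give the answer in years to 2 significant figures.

Areal heat capacity C = 7.67×10^8 J m⁻² K⁻¹ (given).
Relaxation time τ = C / λ = 7.67×10^8 / 3.52 = 2.18×10^8 s.
In years: 2.18×10^8 s / (3.156×10^7 s/year) = 6.90 years.

6.9 years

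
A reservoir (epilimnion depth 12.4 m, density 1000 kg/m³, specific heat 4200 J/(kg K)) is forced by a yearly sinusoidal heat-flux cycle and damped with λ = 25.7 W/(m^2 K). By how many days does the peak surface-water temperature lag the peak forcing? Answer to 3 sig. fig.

22.3 days

Areal heat capacity C = ρ c_p D = 1000 × 4200 × 12.4 = 5.21×10^7 J/(m^2 K).
ω = 2π / 3.15×10^7 s = 1.99×10^-7 s⁻¹.
Phase lag φ = arctan(Cω/λ) = arctan(10.4/25.7) = 0.384 rad.
Time lag = φ / ω = 0.384 / 1.99×10^-7 = 1.93×10^6 s = 22.3 days.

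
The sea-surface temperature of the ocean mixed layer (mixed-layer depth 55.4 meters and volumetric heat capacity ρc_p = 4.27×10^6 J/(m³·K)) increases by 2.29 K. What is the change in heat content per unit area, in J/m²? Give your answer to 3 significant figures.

5.42×10^8

Areal heat capacity C = ρc_p × D = 4.27×10^6 × 55.4 = 2.37×10^8 J/(m²·K).
ΔQ = C ΔT = 2.37×10^8 × 2.29 = 5.42×10^8 J/m².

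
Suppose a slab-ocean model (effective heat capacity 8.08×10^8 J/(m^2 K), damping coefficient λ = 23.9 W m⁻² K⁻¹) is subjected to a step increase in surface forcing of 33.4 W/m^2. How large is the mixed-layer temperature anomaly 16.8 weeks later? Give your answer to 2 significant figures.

Areal heat capacity C = 8.08×10^8 J/(m^2 K) (given).
τ = C / λ = 8.08×10^8 / 23.9 = 3.38×10^7 s.
Equilibrium anomaly ΔT_eq = F / λ = 33.4 / 23.9 = 1.40 K.
t = 16.8 weeks = 1.02×10^7 s, so t/τ = 0.301.
ΔT(t) = ΔT_eq (1 − e^(−t/τ)) = 1.40 × (1 − e^−0.301) = 0.363 K.

0.36 K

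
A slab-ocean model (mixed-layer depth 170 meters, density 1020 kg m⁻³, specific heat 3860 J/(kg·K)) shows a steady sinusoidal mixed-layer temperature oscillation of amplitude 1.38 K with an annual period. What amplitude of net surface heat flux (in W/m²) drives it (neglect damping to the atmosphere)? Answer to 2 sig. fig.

Areal heat capacity C = ρ c_p D = 1020 × 3860 × 170 = 6.69×10^8 J/(m^2 K).
ω = 2π / 3.15×10^7 s = 1.99×10^-7 s⁻¹.
Cω = 6.69×10^8 × 1.99×10^-7 = 133 W/(m²·K).
F₀ = A × Cω = 1.38 × 133 = 184 W/m².

180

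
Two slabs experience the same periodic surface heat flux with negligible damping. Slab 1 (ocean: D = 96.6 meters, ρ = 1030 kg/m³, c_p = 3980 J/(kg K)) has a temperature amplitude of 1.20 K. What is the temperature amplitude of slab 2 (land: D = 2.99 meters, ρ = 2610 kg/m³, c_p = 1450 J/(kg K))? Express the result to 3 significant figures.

C_ocean = 3.96×10^8 J/(m²·K); C_land = 1.13×10^7 J/(m²·K).
A ∝ 1/C ⇒ A_land = A_ocean × C_ocean/C_land = 1.20 × 35.0 = 42.0 K.

42.0 K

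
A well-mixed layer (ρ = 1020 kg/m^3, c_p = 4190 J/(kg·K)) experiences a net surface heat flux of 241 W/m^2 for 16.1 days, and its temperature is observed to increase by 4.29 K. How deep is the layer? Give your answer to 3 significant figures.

18.3 m

Heat input Q = F Δt = 241 × 1.39×10^6 s = 3.35×10^8 J/m².
Required areal heat capacity C = Q / ΔT = 7.81×10^7 J/(m²·K).
Depth D = C / (ρ c_p) = 7.81×10^7 / (1020 × 4190) = 18.3 m.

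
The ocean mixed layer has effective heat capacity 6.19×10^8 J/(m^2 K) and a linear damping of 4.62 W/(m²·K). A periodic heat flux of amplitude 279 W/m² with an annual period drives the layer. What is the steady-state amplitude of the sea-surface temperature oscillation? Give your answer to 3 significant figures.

2.26 K

Areal heat capacity C = 6.19×10^8 J/(m^2 K) (given).
Angular frequency ω = 2π / T = 2π / 3.15×10^7 s = 1.99×10^-7 s⁻¹.
√((Cω)² + λ²) = √((123)² + 4.62²) = 123 W/(m²·K).
Amplitude A = F₀ / √((Cω)²+λ²) = 279 / 123 = 2.26 K.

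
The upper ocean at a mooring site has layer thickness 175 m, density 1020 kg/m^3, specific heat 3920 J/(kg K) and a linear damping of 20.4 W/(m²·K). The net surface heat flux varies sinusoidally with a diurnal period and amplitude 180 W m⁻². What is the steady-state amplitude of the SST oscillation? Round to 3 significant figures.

0.00354 K

Areal heat capacity C = ρ c_p D = 1020 × 3920 × 175 = 7.00×10^8 J m⁻² K⁻¹.
Angular frequency ω = 2π / T = 2π / 86400 s = 7.27×10^-5 s⁻¹.
√((Cω)² + λ²) = √((50900)² + 20.4²) = 50900 W/(m²·K).
Amplitude A = F₀ / √((Cω)²+λ²) = 180 / 50900 = 0.00354 K.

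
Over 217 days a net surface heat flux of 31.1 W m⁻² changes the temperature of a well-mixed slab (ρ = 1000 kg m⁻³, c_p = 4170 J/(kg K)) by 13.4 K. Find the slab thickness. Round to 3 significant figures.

Heat input Q = F Δt = 31.1 × 1.87×10^7 s = 5.83×10^8 J/m².
Required areal heat capacity C = Q / ΔT = 4.35×10^7 J/(m²·K).
Depth D = C / (ρ c_p) = 4.35×10^7 / (1000 × 4170) = 10.4 m.

10.4 m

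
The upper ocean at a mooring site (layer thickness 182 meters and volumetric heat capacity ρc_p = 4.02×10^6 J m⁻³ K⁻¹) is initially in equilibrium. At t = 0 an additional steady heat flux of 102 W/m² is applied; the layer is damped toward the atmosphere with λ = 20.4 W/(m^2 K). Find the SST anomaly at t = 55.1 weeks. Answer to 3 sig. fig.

3.03 K

Areal heat capacity C = ρc_p × D = 4.02×10^6 × 182 = 7.32×10^8 J/(m²·K).
τ = C / λ = 7.32×10^8 / 20.4 = 3.59×10^7 s.
Equilibrium anomaly ΔT_eq = F / λ = 102 / 20.4 = 5.00 K.
t = 55.1 weeks = 3.33×10^7 s, so t/τ = 0.929.
ΔT(t) = ΔT_eq (1 − e^(−t/τ)) = 5.00 × (1 − e^−0.929) = 3.03 K.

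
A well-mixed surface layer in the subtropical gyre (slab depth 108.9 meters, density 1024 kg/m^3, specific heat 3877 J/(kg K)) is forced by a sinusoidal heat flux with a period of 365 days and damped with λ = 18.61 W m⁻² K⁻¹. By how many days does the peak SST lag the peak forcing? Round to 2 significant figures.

Areal heat capacity C = ρ c_p D = 1024 × 3877 × 108.9 = 4.32×10^8 J/(m²·K).
ω = 2π / 3.15×10^7 s = 1.99×10^-7 s⁻¹.
Phase lag φ = arctan(Cω/λ) = arctan(86.1/18.61) = 1.36 rad.
Time lag = φ / ω = 1.36 / 1.99×10^-7 = 6.82×10^6 s = 78.9 days.

79 days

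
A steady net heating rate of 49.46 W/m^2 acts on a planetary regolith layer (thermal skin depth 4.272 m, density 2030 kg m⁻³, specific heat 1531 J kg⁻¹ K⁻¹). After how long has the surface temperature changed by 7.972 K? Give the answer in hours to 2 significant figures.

Areal heat capacity C = ρ c_p D = 2030 × 1531 × 4.272 = 1.33×10^7 J/(m^2 K).
Time required: Δt = C ΔT / F = 1.33×10^7 × 7.972 / 49.46 = 2.14×10^6 s.
In hours: 2.14×10^6 s / (3600 s/hour) = 594 hours.

590 hours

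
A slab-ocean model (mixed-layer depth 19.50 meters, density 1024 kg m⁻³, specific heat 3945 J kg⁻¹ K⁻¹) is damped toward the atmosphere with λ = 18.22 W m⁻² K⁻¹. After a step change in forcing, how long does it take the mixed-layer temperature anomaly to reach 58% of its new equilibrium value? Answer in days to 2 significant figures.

43 days

Areal heat capacity C = ρ c_p D = 1024 × 3945 × 19.50 = 7.88×10^7 J m⁻² K⁻¹.
τ = C / λ = 7.88×10^7 / 18.22 = 4.32×10^6 s.
Fraction reached: 1 − e^(−t/τ) = 0.58 ⇒ t = −τ ln(1 − 0.58) = τ × 0.868.
t = 3.75×10^6 s = 43.4 days.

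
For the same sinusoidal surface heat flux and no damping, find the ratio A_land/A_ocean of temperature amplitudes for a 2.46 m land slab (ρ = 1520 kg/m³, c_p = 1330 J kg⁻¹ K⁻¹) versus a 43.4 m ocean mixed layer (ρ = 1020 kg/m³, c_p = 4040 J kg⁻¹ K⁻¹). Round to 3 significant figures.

C_ocean = 1020 × 4040 × 43.4 = 1.79×10^8 J/(m²·K).
C_land = 1520 × 1330 × 2.46 = 4.97×10^6 J/(m²·K).
Undamped amplitude ∝ 1/C, so A_land/A_ocean = C_ocean/C_land = 36.0.

36.0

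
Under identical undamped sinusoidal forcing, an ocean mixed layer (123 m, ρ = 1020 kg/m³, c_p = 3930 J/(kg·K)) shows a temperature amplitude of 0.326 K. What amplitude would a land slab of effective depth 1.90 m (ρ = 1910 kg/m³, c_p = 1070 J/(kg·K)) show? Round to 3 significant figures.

C_ocean = 4.93×10^8 J/(m²·K); C_land = 3.88×10^6 J/(m²·K).
A ∝ 1/C ⇒ A_land = A_ocean × C_ocean/C_land = 0.326 × 127 = 41.4 K.

41.4 K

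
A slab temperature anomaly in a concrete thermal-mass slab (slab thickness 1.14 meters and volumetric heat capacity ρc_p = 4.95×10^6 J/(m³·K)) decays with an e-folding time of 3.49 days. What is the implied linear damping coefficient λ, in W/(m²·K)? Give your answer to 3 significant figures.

Areal heat capacity C = ρc_p × D = 4.95×10^6 × 1.14 = 5.64×10^6 J/(m²·K).
τ = 3.49 days = 3.02×10^5 s.
λ = C / τ = 5.64×10^6 / 3.02×10^5 = 18.7 W/(m²·K).

18.7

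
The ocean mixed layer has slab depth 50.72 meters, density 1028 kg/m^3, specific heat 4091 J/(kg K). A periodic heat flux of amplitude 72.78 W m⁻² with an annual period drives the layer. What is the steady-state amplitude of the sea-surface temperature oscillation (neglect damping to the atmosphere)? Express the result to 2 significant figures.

Areal heat capacity C = ρ c_p D = 1028 × 4091 × 50.72 = 2.13×10^8 J/(m²·K).
Angular frequency ω = 2π / T = 2π / 3.15×10^7 s = 1.99×10^-7 s⁻¹.
Cω = 2.13×10^8 × 1.99×10^-7 = 42.5 W/(m²·K).
Amplitude A = F₀ / (Cω) = 72.78 / 42.5 = 1.71 K.

1.7 K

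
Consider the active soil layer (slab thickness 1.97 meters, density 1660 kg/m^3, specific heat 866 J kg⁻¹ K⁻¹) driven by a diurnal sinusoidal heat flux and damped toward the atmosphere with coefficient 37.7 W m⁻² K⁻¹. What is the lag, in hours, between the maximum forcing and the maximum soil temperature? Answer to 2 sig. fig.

5.3 hours

Areal heat capacity C = ρ c_p D = 1660 × 866 × 1.97 = 2.83×10^6 J/(m²·K).
ω = 2π / 86400 s = 7.27×10^-5 s⁻¹.
Phase lag φ = arctan(Cω/λ) = arctan(206/37.7) = 1.39 rad.
Time lag = φ / ω = 1.39 / 7.27×10^-5 = 19100 s = 5.31 hours.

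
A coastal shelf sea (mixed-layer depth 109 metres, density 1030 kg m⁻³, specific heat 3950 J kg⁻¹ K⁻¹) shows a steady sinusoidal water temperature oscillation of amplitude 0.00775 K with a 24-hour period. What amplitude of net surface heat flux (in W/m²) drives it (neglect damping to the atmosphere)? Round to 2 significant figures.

250

Areal heat capacity C = ρ c_p D = 1030 × 3950 × 109 = 4.43×10^8 J/(m²·K).
ω = 2π / 86400 s = 7.27×10^-5 s⁻¹.
Cω = 4.43×10^8 × 7.27×10^-5 = 32200 W/(m²·K).
F₀ = A × Cω = 0.00775 × 32200 = 250 W/m².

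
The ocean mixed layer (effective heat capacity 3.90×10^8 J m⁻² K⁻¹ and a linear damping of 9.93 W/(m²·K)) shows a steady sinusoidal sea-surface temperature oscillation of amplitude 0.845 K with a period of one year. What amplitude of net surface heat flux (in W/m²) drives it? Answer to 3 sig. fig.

66.2

Areal heat capacity C = 3.90×10^8 J m⁻² K⁻¹ (given).
ω = 2π / 3.15×10^7 s = 1.99×10^-7 s⁻¹.
√((Cω)² + λ²) = √((77.7)² + 9.93²) = 78.3 W/(m²·K).
F₀ = A × √((Cω)²+λ²) = 0.845 × 78.3 = 66.2 W/m².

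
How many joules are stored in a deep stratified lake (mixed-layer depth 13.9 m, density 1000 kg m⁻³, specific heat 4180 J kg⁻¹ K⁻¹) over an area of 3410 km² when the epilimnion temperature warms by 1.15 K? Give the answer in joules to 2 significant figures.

2.3×10^17 J

Areal heat capacity C = ρ c_p D = 1000 × 4180 × 13.9 = 5.81×10^7 J/(m^2 K).
Heat per unit area: q = C ΔT = 5.81×10^7 × 1.15 = 6.68×10^7 J/m².
Total heat: Q = q × A = 6.68×10^7 × (3410 × 10⁶ m²) = 2.28×10^17 J.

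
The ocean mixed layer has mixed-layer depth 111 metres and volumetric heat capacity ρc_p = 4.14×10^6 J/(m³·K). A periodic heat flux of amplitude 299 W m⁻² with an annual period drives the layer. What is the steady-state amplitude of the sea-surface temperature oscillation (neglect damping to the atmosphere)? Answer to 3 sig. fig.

3.27 K

Areal heat capacity C = ρc_p × D = 4.14×10^6 × 111 = 4.60×10^8 J/(m^2 K).
Angular frequency ω = 2π / T = 2π / 3.15×10^7 s = 1.99×10^-7 s⁻¹.
Cω = 4.60×10^8 × 1.99×10^-7 = 91.6 W/(m²·K).
Amplitude A = F₀ / (Cω) = 299 / 91.6 = 3.27 K.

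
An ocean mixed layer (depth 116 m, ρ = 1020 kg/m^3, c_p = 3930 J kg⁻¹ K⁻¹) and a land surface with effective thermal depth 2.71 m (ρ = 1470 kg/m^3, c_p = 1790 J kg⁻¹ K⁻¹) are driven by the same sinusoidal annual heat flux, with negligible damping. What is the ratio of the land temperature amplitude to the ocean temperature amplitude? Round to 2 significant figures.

65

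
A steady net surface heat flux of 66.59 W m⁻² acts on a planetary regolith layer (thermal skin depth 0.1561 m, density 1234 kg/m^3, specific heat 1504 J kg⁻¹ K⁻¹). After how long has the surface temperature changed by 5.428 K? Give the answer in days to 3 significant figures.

0.273 days

Areal heat capacity C = ρ c_p D = 1234 × 1504 × 0.1561 = 2.90×10^5 J m⁻² K⁻¹.
Time required: Δt = C ΔT / F = 2.90×10^5 × 5.428 / 66.59 = 23600 s.
In days: 23600 s / (86400 s/day) = 0.273 days.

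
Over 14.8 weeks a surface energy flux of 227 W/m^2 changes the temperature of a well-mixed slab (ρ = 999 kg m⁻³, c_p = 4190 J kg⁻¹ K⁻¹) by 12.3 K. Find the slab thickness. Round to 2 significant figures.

39 m

Heat input Q = F Δt = 227 × 8.95×10^6 s = 2.03×10^9 J/m².
Required areal heat capacity C = Q / ΔT = 1.65×10^8 J/(m²·K).
Depth D = C / (ρ c_p) = 1.65×10^8 / (999 × 4190) = 39.5 m.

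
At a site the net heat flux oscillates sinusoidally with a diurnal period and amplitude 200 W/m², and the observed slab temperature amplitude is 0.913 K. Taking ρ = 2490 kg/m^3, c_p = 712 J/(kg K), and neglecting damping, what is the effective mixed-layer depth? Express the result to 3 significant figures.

1.70 m

ω = 2π / 86400 s = 7.27×10^-5 s⁻¹.
Required C = F₀ / (A ω) = 200 / (0.913 × 7.27×10^-5) = 3.01×10^6 J/(m²·K).
D = C / (ρ c_p) = 3.01×10^6 / (2490 × 712) = 1.70 m.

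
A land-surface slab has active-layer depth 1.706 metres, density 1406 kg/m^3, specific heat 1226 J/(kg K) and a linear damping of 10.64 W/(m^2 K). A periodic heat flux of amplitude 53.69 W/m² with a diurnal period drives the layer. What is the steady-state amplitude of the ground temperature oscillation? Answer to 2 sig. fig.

Areal heat capacity C = ρ c_p D = 1406 × 1226 × 1.706 = 2.94×10^6 J/(m^2 K).
Angular frequency ω = 2π / T = 2π / 86400 s = 7.27×10^-5 s⁻¹.
√((Cω)² + λ²) = √((214)² + 10.64²) = 214 W/(m²·K).
Amplitude A = F₀ / √((Cω)²+λ²) = 53.69 / 214 = 0.251 K.

0.25 K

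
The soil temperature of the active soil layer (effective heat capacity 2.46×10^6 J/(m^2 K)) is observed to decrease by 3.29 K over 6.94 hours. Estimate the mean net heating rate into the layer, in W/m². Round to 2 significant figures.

Areal heat capacity C = 2.46×10^6 J/(m^2 K) (given).
Required heat per unit area: Q = C ΔT = 2.46×10^6 × -3.29 = -8.09×10^6 J/m².
Flux F = Q / Δt = -8.09×10^6 / 25000 s = -324 W/m².

-320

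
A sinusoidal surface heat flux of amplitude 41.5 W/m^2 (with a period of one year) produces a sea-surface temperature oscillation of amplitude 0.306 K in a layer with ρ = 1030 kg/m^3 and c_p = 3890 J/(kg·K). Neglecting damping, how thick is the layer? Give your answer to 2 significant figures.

ω = 2π / 3.15×10^7 s = 1.99×10^-7 s⁻¹.
Required C = F₀ / (A ω) = 41.5 / (0.306 × 1.99×10^-7) = 6.81×10^8 J/(m²·K).
D = C / (ρ c_p) = 6.81×10^8 / (1030 × 3890) = 170 m.

170 m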